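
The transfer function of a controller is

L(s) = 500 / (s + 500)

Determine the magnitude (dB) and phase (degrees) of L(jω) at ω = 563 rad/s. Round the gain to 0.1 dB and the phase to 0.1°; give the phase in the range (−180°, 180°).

-3.6 dB, -48.4°

At s = jω = j563:
pole (s+500): 500 + j563 → |·| = √(500²+563²) = √566969 ≈ 752.97, ∠ = arctan(563/500) ≈ 48.39°
|L| = 500 / 752.97 ≈ 0.66404
Gain = 20 log₁₀(0.66404) ≈ -3.56 dB
∠L = 0.00° − 48.39° = -48.39°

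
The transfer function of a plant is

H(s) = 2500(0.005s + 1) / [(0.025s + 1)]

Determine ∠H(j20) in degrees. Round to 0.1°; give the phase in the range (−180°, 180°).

-20.9°

At ω = 20 rad/s:
zero (1 + j20·0.005) = 1 + j0.1 → |·| ≈ 1.005, ∠ ≈ 5.71°
pole (1 + j20·0.025) = 1 + j0.5 → |·| ≈ 1.118, ∠ ≈ 26.57°
∠H = (5.71°) − (26.57°) = -20.86°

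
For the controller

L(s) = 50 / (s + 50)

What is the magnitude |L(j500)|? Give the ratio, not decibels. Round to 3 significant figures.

0.0995

Substitute s = j500:
Numerator: 50 = 50 + j0
Denominator: (j500) + 50 = 50 + j500
|N| = √(50² + 0²) ≈ 50, ∠N ≈ 0.00°
|D| = √(50² + 500²) ≈ 502.49, ∠D ≈ 84.29°
|L| = 50 / 502.49 ≈ 0.099504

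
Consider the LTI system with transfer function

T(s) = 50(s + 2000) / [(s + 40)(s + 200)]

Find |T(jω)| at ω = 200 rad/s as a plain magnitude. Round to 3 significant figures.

At s = jω = j200:
zero (s+2000): 2000 + j200 → |·| = √(2000²+200²) = √4040000 ≈ 2010, ∠ = arctan(200/2000) ≈ 5.71°
pole (s+40): 40 + j200 → |·| = √(40²+200²) = √41600 ≈ 203.96, ∠ = arctan(200/40) ≈ 78.69°
pole (s+200): 200 + j200 → |·| = √(200²+200²) = √80000 ≈ 282.84, ∠ = arctan(200/200) ≈ 45.00°
|T| = 50 · 2010 / 57688 ≈ 1.7421

1.74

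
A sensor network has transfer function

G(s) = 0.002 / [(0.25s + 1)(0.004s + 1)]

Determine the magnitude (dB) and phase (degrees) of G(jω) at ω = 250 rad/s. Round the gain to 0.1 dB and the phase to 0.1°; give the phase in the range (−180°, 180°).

-92.9 dB, -134.1°

At ω = 250 rad/s:
pole (1 + j250·0.25) = 1 + j62.5 → |·| ≈ 62.508, ∠ ≈ 89.08°
pole (1 + j250·0.004) = 1 + j1 → |·| ≈ 1.4142, ∠ ≈ 45.00°
|G| = 0.002 · 1 / (62.508 · 1.4142) ≈ 2.2625e-05
Gain = 20 log₁₀(2.2625e-05) ≈ -92.91 dB
∠G = (0°) − (89.08° + 45.00°) = -134.08°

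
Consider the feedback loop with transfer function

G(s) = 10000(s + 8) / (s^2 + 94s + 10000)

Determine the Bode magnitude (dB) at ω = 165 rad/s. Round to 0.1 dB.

At s = jω = j165:
zero (s+8): 8 + j165 → |·| = √(8²+165²) = √27289 ≈ 165.19, ∠ = arctan(165/8) ≈ 87.22°
quadratic: (j165)² + 94·j165 + 10000 = -17225 + j15510 → |·| ≈ 23179, ∠ ≈ 138.00°
|G| = 10000 · 165.19 / 23179 ≈ 71.267
Gain = 20 log₁₀(71.267) ≈ 37.06 dB

37.1 dB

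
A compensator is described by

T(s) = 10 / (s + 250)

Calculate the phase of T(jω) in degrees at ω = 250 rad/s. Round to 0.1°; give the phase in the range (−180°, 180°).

Substitute s = j250:
Numerator: 10 = 10 + j0
Denominator: (j250) + 250 = 250 + j250
|N| = √(10² + 0²) ≈ 10, ∠N ≈ 0.00°
|D| = √(250² + 250²) ≈ 353.55, ∠D ≈ 45.00°
∠T = 0.00° − 45.00° = -45.00°

-45.0°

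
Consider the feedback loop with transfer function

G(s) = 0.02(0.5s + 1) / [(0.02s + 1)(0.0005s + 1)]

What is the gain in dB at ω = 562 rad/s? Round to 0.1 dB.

-6.4 dB

At ω = 562 rad/s:
zero (1 + j562·0.5) = 1 + j281 → |·| ≈ 281, ∠ ≈ 89.80°
pole (1 + j562·0.02) = 1 + j11.24 → |·| ≈ 11.284, ∠ ≈ 84.92°
pole (1 + j562·0.0005) = 1 + j0.281 → |·| ≈ 1.0387, ∠ ≈ 15.70°
|G| = 0.02 · 281 / (11.284 · 1.0387) ≈ 0.47949
Gain = 20 log₁₀(0.47949) ≈ -6.38 dB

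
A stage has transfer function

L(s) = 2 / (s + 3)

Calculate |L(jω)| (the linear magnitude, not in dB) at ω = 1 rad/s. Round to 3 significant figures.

Substitute s = j1:
Numerator: 2 = 2 + j0
Denominator: (j1) + 3 = 3 + j1
|N| = √(2² + 0²) ≈ 2, ∠N ≈ 0.00°
|D| = √(3² + 1²) ≈ 3.1623, ∠D ≈ 18.43°
|L| = 2 / 3.1623 ≈ 0.63245

0.632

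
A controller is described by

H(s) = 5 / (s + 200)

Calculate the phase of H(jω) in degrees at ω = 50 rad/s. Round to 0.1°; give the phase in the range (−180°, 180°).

At s = jω = j50:
pole (s+200): 200 + j50 → |·| = √(200²+50²) = √42500 ≈ 206.16, ∠ = arctan(50/200) ≈ 14.04°
∠H = 0.00° − 14.04° = -14.04°

-14.0°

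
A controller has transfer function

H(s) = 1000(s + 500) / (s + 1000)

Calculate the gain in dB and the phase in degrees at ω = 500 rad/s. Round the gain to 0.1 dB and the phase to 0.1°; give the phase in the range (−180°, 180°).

At s = jω = j500:
zero (s+500): 500 + j500 → |·| = √(500²+500²) = √500000 ≈ 707.11, ∠ = arctan(500/500) ≈ 45.00°
pole (s+1000): 1000 + j500 → |·| = √(1000²+500²) = √1250000 ≈ 1118, ∠ = arctan(500/1000) ≈ 26.57°
|H| = 1000 · 707.11 / 1118 ≈ 632.48
Gain = 20 log₁₀(632.48) ≈ 56.02 dB
∠H = 45.00° − 26.57° = 18.43°

56.0 dB, 18.4°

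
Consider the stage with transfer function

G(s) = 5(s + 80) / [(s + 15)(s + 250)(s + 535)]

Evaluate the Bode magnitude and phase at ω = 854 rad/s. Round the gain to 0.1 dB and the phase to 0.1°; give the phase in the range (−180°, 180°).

At s = jω = j854:
zero (s+80): 80 + j854 → |·| = √(80²+854²) = √735716 ≈ 857.74, ∠ = arctan(854/80) ≈ 84.65°
pole (s+15): 15 + j854 → |·| = √(15²+854²) = √729541 ≈ 854.13, ∠ = arctan(854/15) ≈ 88.99°
pole (s+250): 250 + j854 → |·| = √(250²+854²) = √791816 ≈ 889.84, ∠ = arctan(854/250) ≈ 73.68°
pole (s+535): 535 + j854 → |·| = √(535²+854²) = √1015541 ≈ 1007.7, ∠ = arctan(854/535) ≈ 57.93°
|G| = 5 · 857.74 / 7.6589e+08 ≈ 5.5996e-06
Gain = 20 log₁₀(5.5996e-06) ≈ -105.04 dB
∠G = 84.65° − 220.60° = -135.95°

-105.0 dB, -136.0°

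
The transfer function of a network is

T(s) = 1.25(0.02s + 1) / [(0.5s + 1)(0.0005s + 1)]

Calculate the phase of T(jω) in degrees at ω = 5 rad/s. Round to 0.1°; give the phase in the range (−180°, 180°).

-62.6°

At ω = 5 rad/s:
zero (1 + j5·0.02) = 1 + j0.1 → |·| ≈ 1.005, ∠ ≈ 5.71°
pole (1 + j5·0.5) = 1 + j2.5 → |·| ≈ 2.6926, ∠ ≈ 68.20°
pole (1 + j5·0.0005) = 1 + j0.0025 → |·| ≈ 1, ∠ ≈ 0.14°
∠T = (5.71°) − (68.20° + 0.14°) = -62.63°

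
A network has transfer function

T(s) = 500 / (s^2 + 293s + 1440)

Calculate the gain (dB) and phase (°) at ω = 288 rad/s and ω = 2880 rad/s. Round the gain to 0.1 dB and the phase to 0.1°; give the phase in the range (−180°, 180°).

ω = 288: -47.4 dB, -134.0°; ω = 2880: -84.4 dB, -174.2°

Substitute s = j288:
Numerator: 500 = 500 + j0
Denominator: (j288)^2 + 293(j288) + 1440 = -81504 + j84384
|N| = √(500² + 0²) ≈ 500, ∠N ≈ 0.00°
|D| = √(81504² + 84384²) ≈ 1.1732e+05, ∠D ≈ 134.01°
|T| = 500 / 1.1732e+05 ≈ 0.0042618
Gain = 20 log₁₀(0.0042618) ≈ -47.41 dB
∠T = 0.00° − 134.01° = -134.01°

Substitute s = j2880:
Numerator: 500 = 500 + j0
Denominator: (j2880)^2 + 293(j2880) + 1440 = -8292960 + j843840
|N| = √(500² + 0²) ≈ 500, ∠N ≈ 0.00°
|D| = √(8292960² + 843840²) ≈ 8.3358e+06, ∠D ≈ 174.19°
|T| = 500 / 8.3358e+06 ≈ 5.9982e-05
Gain = 20 log₁₀(5.9982e-05) ≈ -84.44 dB
∠T = 0.00° − 174.19° = -174.19°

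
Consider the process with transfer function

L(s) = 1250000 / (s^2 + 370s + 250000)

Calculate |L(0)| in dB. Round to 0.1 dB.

L(0) = 1250000 / 250000 = 5
20 log₁₀(5) ≈ 13.98 dB

14.0 dB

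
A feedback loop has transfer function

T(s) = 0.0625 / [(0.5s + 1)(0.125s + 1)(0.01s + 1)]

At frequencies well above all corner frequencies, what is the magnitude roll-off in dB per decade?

-60 dB/decade

Each pole contributes −20 dB/decade at high frequency; each zero contributes +20 dB/decade.
Net: 0 zero(s) − 3 pole(s) → -60 dB/decade.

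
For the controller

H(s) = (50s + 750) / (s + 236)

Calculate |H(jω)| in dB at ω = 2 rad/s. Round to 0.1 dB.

10.1 dB

Substitute s = j2:
Numerator: 50(j2) + 750 = 750 + j100
Denominator: (j2) + 236 = 236 + j2
|N| = √(750² + 100²) ≈ 756.64, ∠N ≈ 7.59°
|D| = √(236² + 2²) ≈ 236.01, ∠D ≈ 0.49°
|H| = 756.64 / 236.01 ≈ 3.206
Gain = 20 log₁₀(3.206) ≈ 10.12 dB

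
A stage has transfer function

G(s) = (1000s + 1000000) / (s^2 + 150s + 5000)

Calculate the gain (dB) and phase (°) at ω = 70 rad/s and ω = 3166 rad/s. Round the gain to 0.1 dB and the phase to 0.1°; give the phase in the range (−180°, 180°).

Substitute s = j70:
Numerator: 1000(j70) + 1000000 = 1000000 + j70000
Denominator: (j70)^2 + 150(j70) + 5000 = 100 + j10500
|N| = √(1000000² + 70000²) ≈ 1.0024e+06, ∠N ≈ 4.00°
|D| = √(100² + 10500²) ≈ 10500, ∠D ≈ 89.45°
|G| = 1.0024e+06 / 10500 ≈ 95.467
Gain = 20 log₁₀(95.467) ≈ 39.60 dB
∠G = 4.00° − 89.45° = -85.45°

Substitute s = j3166:
Numerator: 1000(j3166) + 1000000 = 1000000 + j3166000
Denominator: (j3166)^2 + 150(j3166) + 5000 = -10018556 + j474900
|N| = √(1000000² + 3166000²) ≈ 3.3202e+06, ∠N ≈ 72.47°
|D| = √(10018556² + 474900²) ≈ 1.003e+07, ∠D ≈ 177.29°
|G| = 3.3202e+06 / 1.003e+07 ≈ 0.33103
Gain = 20 log₁₀(0.33103) ≈ -9.60 dB
∠G = 72.47° − 177.29° = -104.82°

ω = 70: 39.6 dB, -85.5°; ω = 3166: -9.6 dB, -104.8°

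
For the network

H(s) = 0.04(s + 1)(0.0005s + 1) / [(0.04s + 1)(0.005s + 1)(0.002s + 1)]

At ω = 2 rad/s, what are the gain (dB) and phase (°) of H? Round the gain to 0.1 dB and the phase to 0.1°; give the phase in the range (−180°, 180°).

At ω = 2 rad/s:
zero (1 + j2·1) = 1 + j2 → |·| ≈ 2.2361, ∠ ≈ 63.43°
zero (1 + j2·0.0005) = 1 + j0.001 → |·| ≈ 1, ∠ ≈ 0.06°
pole (1 + j2·0.04) = 1 + j0.08 → |·| ≈ 1.0032, ∠ ≈ 4.57°
pole (1 + j2·0.005) = 1 + j0.01 → |·| ≈ 1, ∠ ≈ 0.57°
pole (1 + j2·0.002) = 1 + j0.004 → |·| ≈ 1, ∠ ≈ 0.23°
|H| = 0.04 · 2.2361 · 1 / (1.0032 · 1 · 1) ≈ 0.089159
Gain = 20 log₁₀(0.089159) ≈ -21.00 dB
∠H = (63.43° + 0.06°) − (4.57° + 0.57° + 0.23°) = 58.12°

-21.0 dB, 58.1°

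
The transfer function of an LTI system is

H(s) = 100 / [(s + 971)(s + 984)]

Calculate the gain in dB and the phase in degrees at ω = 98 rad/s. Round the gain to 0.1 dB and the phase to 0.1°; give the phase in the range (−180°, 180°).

At s = jω = j98:
pole (s+971): 971 + j98 → |·| = √(971²+98²) = √952445 ≈ 975.93, ∠ = arctan(98/971) ≈ 5.76°
pole (s+984): 984 + j98 → |·| = √(984²+98²) = √977860 ≈ 988.87, ∠ = arctan(98/984) ≈ 5.69°
|H| = 100 / 9.6507e+05 ≈ 0.00010362
Gain = 20 log₁₀(0.00010362) ≈ -79.69 dB
∠H = 0.00° − 11.45° = -11.45°

-79.7 dB, -11.5°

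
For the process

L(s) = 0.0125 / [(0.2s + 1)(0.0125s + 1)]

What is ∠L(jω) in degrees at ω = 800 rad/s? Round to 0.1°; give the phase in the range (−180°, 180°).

-173.9°

At ω = 800 rad/s:
pole (1 + j800·0.2) = 1 + j160 → |·| ≈ 160, ∠ ≈ 89.64°
pole (1 + j800·0.0125) = 1 + j10 → |·| ≈ 10.05, ∠ ≈ 84.29°
∠L = (0°) − (89.64° + 84.29°) = -173.93°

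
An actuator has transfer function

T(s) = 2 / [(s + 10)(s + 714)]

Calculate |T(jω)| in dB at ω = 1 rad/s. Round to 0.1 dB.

-71.1 dB

At s = jω = j1:
pole (s+10): 10 + j1 → |·| = √(10²+1²) = √101 ≈ 10.05, ∠ = arctan(1/10) ≈ 5.71°
pole (s+714): 714 + j1 → |·| = √(714²+1²) = √509797 ≈ 714, ∠ = arctan(1/714) ≈ 0.08°
|T| = 2 / 7175.7 ≈ 0.00027872
Gain = 20 log₁₀(0.00027872) ≈ -71.10 dB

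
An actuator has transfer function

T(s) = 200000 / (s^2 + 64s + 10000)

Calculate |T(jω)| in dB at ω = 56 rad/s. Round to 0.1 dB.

28.2 dB

At s = jω = j56:
quadratic: (j56)² + 64·j56 + 10000 = 6864 + j3584 → |·| ≈ 7743.4, ∠ ≈ 27.57°
|T| = 200000 / 7743.4 ≈ 25.828
Gain = 20 log₁₀(25.828) ≈ 28.24 dB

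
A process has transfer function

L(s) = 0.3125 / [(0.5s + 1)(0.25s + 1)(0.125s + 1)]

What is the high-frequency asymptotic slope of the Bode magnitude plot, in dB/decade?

Each pole contributes −20 dB/decade at high frequency; each zero contributes +20 dB/decade.
Net: 0 zero(s) − 3 pole(s) → -60 dB/decade.

-60 dB/decade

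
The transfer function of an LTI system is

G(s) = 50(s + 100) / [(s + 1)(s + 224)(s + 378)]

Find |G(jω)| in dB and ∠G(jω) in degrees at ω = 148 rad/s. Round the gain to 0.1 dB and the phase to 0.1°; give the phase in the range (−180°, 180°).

-65.1 dB, -88.5°

At s = jω = j148:
zero (s+100): 100 + j148 → |·| = √(100²+148²) = √31904 ≈ 178.62, ∠ = arctan(148/100) ≈ 55.95°
pole (s+1): 1 + j148 → |·| = √(1²+148²) = √21905 ≈ 148, ∠ = arctan(148/1) ≈ 89.61°
pole (s+224): 224 + j148 → |·| = √(224²+148²) = √72080 ≈ 268.48, ∠ = arctan(148/224) ≈ 33.45°
pole (s+378): 378 + j148 → |·| = √(378²+148²) = √164788 ≈ 405.94, ∠ = arctan(148/378) ≈ 21.38°
|G| = 50 · 178.62 / 1.613e+07 ≈ 0.00055369
Gain = 20 log₁₀(0.00055369) ≈ -65.13 dB
∠G = 55.95° − 144.44° = -88.49°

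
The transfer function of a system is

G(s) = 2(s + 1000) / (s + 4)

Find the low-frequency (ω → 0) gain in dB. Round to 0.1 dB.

G(0) = 2·1000 / (4) = 500
20 log₁₀(500) ≈ 53.98 dB

54.0 dB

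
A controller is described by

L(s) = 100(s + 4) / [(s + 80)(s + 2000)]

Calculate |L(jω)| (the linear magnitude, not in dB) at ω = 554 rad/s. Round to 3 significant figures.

At s = jω = j554:
zero (s+4): 4 + j554 → |·| = √(4²+554²) = √306932 ≈ 554.01, ∠ = arctan(554/4) ≈ 89.59°
pole (s+80): 80 + j554 → |·| = √(80²+554²) = √313316 ≈ 559.75, ∠ = arctan(554/80) ≈ 81.78°
pole (s+2000): 2000 + j554 → |·| = √(2000²+554²) = √4306916 ≈ 2075.3, ∠ = arctan(554/2000) ≈ 15.48°
|L| = 100 · 554.01 / 1.1616e+06 ≈ 0.047694

0.0477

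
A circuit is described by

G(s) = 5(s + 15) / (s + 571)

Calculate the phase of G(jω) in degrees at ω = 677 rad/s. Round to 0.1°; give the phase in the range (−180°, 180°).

38.9°

At s = jω = j677:
zero (s+15): 15 + j677 → |·| = √(15²+677²) = √458554 ≈ 677.17, ∠ = arctan(677/15) ≈ 88.73°
pole (s+571): 571 + j677 → |·| = √(571²+677²) = √784370 ≈ 885.65, ∠ = arctan(677/571) ≈ 49.85°
∠G = 88.73° − 49.85° = 38.88°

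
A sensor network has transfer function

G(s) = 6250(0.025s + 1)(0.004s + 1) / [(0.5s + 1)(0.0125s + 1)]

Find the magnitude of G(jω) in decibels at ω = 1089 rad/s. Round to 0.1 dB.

40.2 dB

At ω = 1089 rad/s:
zero (1 + j1089·0.025) = 1 + j27.225 → |·| ≈ 27.243, ∠ ≈ 87.90°
zero (1 + j1089·0.004) = 1 + j4.356 → |·| ≈ 4.4693, ∠ ≈ 77.07°
pole (1 + j1089·0.5) = 1 + j544.5 → |·| ≈ 544.5, ∠ ≈ 89.89°
pole (1 + j1089·0.0125) = 1 + j13.6125 → |·| ≈ 13.649, ∠ ≈ 85.80°
|G| = 6250 · 27.243 · 4.4693 / (544.5 · 13.649) ≈ 102.39
Gain = 20 log₁₀(102.39) ≈ 40.21 dB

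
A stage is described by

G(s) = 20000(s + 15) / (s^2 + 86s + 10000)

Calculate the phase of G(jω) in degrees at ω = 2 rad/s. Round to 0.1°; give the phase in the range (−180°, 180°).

At s = jω = j2:
zero (s+15): 15 + j2 → |·| = √(15²+2²) = √229 ≈ 15.133, ∠ = arctan(2/15) ≈ 7.59°
quadratic: (j2)² + 86·j2 + 10000 = 9996 + j172 → |·| ≈ 9997.5, ∠ ≈ 0.99°
∠G = 7.59° − 0.99° = 6.60°

6.6°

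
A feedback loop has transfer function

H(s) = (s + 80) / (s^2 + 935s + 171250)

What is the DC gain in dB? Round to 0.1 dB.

-66.6 dB

H(0) = 80 / 171250 ≈ 0.00046715
20 log₁₀(0.00046715) ≈ -66.61 dB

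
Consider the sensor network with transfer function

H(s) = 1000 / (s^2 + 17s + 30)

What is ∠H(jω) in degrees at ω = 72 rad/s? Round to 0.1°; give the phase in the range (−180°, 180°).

Substitute s = j72:
Numerator: 1000 = 1000 + j0
Denominator: (j72)^2 + 17(j72) + 30 = -5154 + j1224
|N| = √(1000² + 0²) ≈ 1000, ∠N ≈ 0.00°
|D| = √(5154² + 1224²) ≈ 5297.3, ∠D ≈ 166.64°
∠H = 0.00° − 166.64° = -166.64°

-166.6°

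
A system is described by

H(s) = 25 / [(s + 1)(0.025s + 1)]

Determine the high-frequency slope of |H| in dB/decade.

Each pole contributes −20 dB/decade at high frequency; each zero contributes +20 dB/decade.
Net: 0 zero(s) − 2 pole(s) → -40 dB/decade.

-40 dB/decade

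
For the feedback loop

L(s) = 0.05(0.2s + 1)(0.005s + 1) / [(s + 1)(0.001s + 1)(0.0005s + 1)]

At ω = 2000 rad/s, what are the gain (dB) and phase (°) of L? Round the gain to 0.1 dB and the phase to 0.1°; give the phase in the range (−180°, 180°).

At ω = 2000 rad/s:
zero (1 + j2000·0.2) = 1 + j400 → |·| ≈ 400, ∠ ≈ 89.86°
zero (1 + j2000·0.005) = 1 + j10 → |·| ≈ 10.05, ∠ ≈ 84.29°
pole (1 + j2000·1) = 1 + j2000 → |·| ≈ 2000, ∠ ≈ 89.97°
pole (1 + j2000·0.001) = 1 + j2 → |·| ≈ 2.2361, ∠ ≈ 63.43°
pole (1 + j2000·0.0005) = 1 + j1 → |·| ≈ 1.4142, ∠ ≈ 45.00°
|L| = 0.05 · 400 · 10.05 / (2000 · 2.2361 · 1.4142) ≈ 0.031781
Gain = 20 log₁₀(0.031781) ≈ -29.96 dB
∠L = (89.86° + 84.29°) − (89.97° + 63.43° + 45.00°) = -24.25°

-30.0 dB, -24.3°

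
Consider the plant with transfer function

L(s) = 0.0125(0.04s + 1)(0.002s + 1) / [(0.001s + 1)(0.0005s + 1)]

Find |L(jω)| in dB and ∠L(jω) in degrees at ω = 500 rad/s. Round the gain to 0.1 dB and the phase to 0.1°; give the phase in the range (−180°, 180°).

-10.3 dB, 91.5°

At ω = 500 rad/s:
zero (1 + j500·0.04) = 1 + j20 → |·| ≈ 20.025, ∠ ≈ 87.14°
zero (1 + j500·0.002) = 1 + j1 → |·| ≈ 1.4142, ∠ ≈ 45.00°
pole (1 + j500·0.001) = 1 + j0.5 → |·| ≈ 1.118, ∠ ≈ 26.57°
pole (1 + j500·0.0005) = 1 + j0.25 → |·| ≈ 1.0308, ∠ ≈ 14.04°
|L| = 0.0125 · 20.025 · 1.4142 / (1.118 · 1.0308) ≈ 0.30717
Gain = 20 log₁₀(0.30717) ≈ -10.25 dB
∠L = (87.14° + 45.00°) − (26.57° + 14.04°) = 91.53°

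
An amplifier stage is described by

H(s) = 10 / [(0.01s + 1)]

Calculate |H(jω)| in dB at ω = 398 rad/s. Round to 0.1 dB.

7.7 dB

At ω = 398 rad/s:
pole (1 + j398·0.01) = 1 + j3.98 → |·| ≈ 4.1037, ∠ ≈ 75.90°
|H| = 10 · 1 / (4.1037) ≈ 2.4368
Gain = 20 log₁₀(2.4368) ≈ 7.74 dB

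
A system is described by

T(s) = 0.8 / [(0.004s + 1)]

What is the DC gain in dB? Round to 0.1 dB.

T(0) = 0.8 · 1 / 1 = 0.8
20 log₁₀(0.8) ≈ -1.94 dB

-1.9 dB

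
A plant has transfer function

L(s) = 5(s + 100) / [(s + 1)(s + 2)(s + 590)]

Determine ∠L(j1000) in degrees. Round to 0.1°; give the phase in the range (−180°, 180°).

At s = jω = j1000:
zero (s+100): 100 + j1000 → |·| = √(100²+1000²) = √1010000 ≈ 1005, ∠ = arctan(1000/100) ≈ 84.29°
pole (s+1): 1 + j1000 → |·| = √(1²+1000²) = √1000001 ≈ 1000, ∠ = arctan(1000/1) ≈ 89.94°
pole (s+2): 2 + j1000 → |·| = √(2²+1000²) = √1000004 ≈ 1000, ∠ = arctan(1000/2) ≈ 89.89°
pole (s+590): 590 + j1000 → |·| = √(590²+1000²) = √1348100 ≈ 1161.1, ∠ = arctan(1000/590) ≈ 59.46°
∠L = 84.29° − 239.29° = -155.00°

-155.0°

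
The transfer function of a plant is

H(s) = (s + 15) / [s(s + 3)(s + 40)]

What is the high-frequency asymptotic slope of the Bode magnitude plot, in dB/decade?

Each pole contributes −20 dB/decade at high frequency; each zero contributes +20 dB/decade.
Net: 1 zero(s) − 3 pole(s) → -40 dB/decade.

-40 dB/decade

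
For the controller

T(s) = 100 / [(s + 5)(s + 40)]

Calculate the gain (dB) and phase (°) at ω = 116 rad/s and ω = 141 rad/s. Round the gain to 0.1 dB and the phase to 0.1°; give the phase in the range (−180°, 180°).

ω = 116: -43.1 dB, -158.5°; ω = 141: -46.3 dB, -162.1°

At s = jω = j116:
pole (s+5): 5 + j116 → |·| = √(5²+116²) = √13481 ≈ 116.11, ∠ = arctan(116/5) ≈ 87.53°
pole (s+40): 40 + j116 → |·| = √(40²+116²) = √15056 ≈ 122.7, ∠ = arctan(116/40) ≈ 70.97°
|T| = 100 / 14247 ≈ 0.007019
Gain = 20 log₁₀(0.007019) ≈ -43.07 dB
∠T = 0.00° − 158.50° = -158.50°

At s = jω = j141:
pole (s+5): 5 + j141 → |·| = √(5²+141²) = √19906 ≈ 141.09, ∠ = arctan(141/5) ≈ 87.97°
pole (s+40): 40 + j141 → |·| = √(40²+141²) = √21481 ≈ 146.56, ∠ = arctan(141/40) ≈ 74.16°
|T| = 100 / 20678 ≈ 0.0048361
Gain = 20 log₁₀(0.0048361) ≈ -46.31 dB
∠T = 0.00° − 162.13° = -162.13°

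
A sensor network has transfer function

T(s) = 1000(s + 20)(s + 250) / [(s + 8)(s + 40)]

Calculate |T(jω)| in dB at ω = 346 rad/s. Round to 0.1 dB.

At s = jω = j346:
zero (s+20): 20 + j346 → |·| = √(20²+346²) = √120116 ≈ 346.58, ∠ = arctan(346/20) ≈ 86.69°
zero (s+250): 250 + j346 → |·| = √(250²+346²) = √182216 ≈ 426.87, ∠ = arctan(346/250) ≈ 54.15°
pole (s+8): 8 + j346 → |·| = √(8²+346²) = √119780 ≈ 346.09, ∠ = arctan(346/8) ≈ 88.68°
pole (s+40): 40 + j346 → |·| = √(40²+346²) = √121316 ≈ 348.3, ∠ = arctan(346/40) ≈ 83.41°
|T| = 1000 · 1.4794e+05 / 1.2054e+05 ≈ 1227.3
Gain = 20 log₁₀(1227.3) ≈ 61.78 dB

61.8 dB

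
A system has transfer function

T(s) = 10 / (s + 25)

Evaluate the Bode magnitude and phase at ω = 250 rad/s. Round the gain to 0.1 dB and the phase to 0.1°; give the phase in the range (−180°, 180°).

At s = jω = j250:
pole (s+25): 25 + j250 → |·| = √(25²+250²) = √63125 ≈ 251.25, ∠ = arctan(250/25) ≈ 84.29°
|T| = 10 / 251.25 ≈ 0.039801
Gain = 20 log₁₀(0.039801) ≈ -28.00 dB
∠T = 0.00° − 84.29° = -84.29°

-28.0 dB, -84.3°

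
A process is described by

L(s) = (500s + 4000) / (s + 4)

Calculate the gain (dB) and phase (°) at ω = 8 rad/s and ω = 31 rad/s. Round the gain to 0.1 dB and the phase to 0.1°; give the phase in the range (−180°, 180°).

Substitute s = j8:
Numerator: 500(j8) + 4000 = 4000 + j4000
Denominator: (j8) + 4 = 4 + j8
|N| = √(4000² + 4000²) ≈ 5656.9, ∠N ≈ 45.00°
|D| = √(4² + 8²) ≈ 8.9443, ∠D ≈ 63.43°
|L| = 5656.9 / 8.9443 ≈ 632.46
Gain = 20 log₁₀(632.46) ≈ 56.02 dB
∠L = 45.00° − 63.43° = -18.43°

Substitute s = j31:
Numerator: 500(j31) + 4000 = 4000 + j15500
Denominator: (j31) + 4 = 4 + j31
|N| = √(4000² + 15500²) ≈ 16008, ∠N ≈ 75.53°
|D| = √(4² + 31²) ≈ 31.257, ∠D ≈ 82.65°
|L| = 16008 / 31.257 ≈ 512.14
Gain = 20 log₁₀(512.14) ≈ 54.19 dB
∠L = 75.53° − 82.65° = -7.12°

ω = 8: 56.0 dB, -18.4°; ω = 31: 54.2 dB, -7.1°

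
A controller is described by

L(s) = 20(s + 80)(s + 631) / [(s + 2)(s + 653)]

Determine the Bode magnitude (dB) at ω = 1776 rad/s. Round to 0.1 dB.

At s = jω = j1776:
zero (s+80): 80 + j1776 → |·| = √(80²+1776²) = √3160576 ≈ 1777.8, ∠ = arctan(1776/80) ≈ 87.42°
zero (s+631): 631 + j1776 → |·| = √(631²+1776²) = √3552337 ≈ 1884.8, ∠ = arctan(1776/631) ≈ 70.44°
pole (s+2): 2 + j1776 → |·| = √(2²+1776²) = √3154180 ≈ 1776, ∠ = arctan(1776/2) ≈ 89.94°
pole (s+653): 653 + j1776 → |·| = √(653²+1776²) = √3580585 ≈ 1892.2, ∠ = arctan(1776/653) ≈ 69.81°
|L| = 20 · 3.3508e+06 / 3.3605e+06 ≈ 19.942
Gain = 20 log₁₀(19.942) ≈ 26.00 dB

26.0 dB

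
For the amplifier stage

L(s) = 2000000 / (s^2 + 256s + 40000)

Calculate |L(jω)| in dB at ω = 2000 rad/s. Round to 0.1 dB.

At s = jω = j2000:
quadratic: (j2000)² + 256·j2000 + 40000 = -3960000 + j512000 → |·| ≈ 3.993e+06, ∠ ≈ 172.63°
|L| = 2000000 / 3.993e+06 ≈ 0.50088
Gain = 20 log₁₀(0.50088) ≈ -6.01 dB

-6.0 dB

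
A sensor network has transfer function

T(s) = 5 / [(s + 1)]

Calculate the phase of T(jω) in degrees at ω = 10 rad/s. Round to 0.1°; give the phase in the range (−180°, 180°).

At ω = 10 rad/s:
pole (1 + j10·1) = 1 + j10 → |·| ≈ 10.05, ∠ ≈ 84.29°
∠T = (0°) − (84.29°) = -84.29°

-84.3°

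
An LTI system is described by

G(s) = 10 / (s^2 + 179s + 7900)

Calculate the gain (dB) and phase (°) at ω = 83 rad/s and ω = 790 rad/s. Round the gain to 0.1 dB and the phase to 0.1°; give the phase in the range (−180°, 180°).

Substitute s = j83:
Numerator: 10 = 10 + j0
Denominator: (j83)^2 + 179(j83) + 7900 = 1011 + j14857
|N| = √(10² + 0²) ≈ 10, ∠N ≈ 0.00°
|D| = √(1011² + 14857²) ≈ 14891, ∠D ≈ 86.11°
|G| = 10 / 14891 ≈ 0.00067155
Gain = 20 log₁₀(0.00067155) ≈ -63.46 dB
∠G = 0.00° − 86.11° = -86.11°

Substitute s = j790:
Numerator: 10 = 10 + j0
Denominator: (j790)^2 + 179(j790) + 7900 = -616200 + j141410
|N| = √(10² + 0²) ≈ 10, ∠N ≈ 0.00°
|D| = √(616200² + 141410²) ≈ 6.3222e+05, ∠D ≈ 167.08°
|G| = 10 / 6.3222e+05 ≈ 1.5817e-05
Gain = 20 log₁₀(1.5817e-05) ≈ -96.02 dB
∠G = 0.00° − 167.08° = -167.08°

ω = 83: -63.5 dB, -86.1°; ω = 790: -96.0 dB, -167.1°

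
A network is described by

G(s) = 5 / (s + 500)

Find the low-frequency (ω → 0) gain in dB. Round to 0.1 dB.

G(0) = 5 / (500) = 0.01
20 log₁₀(0.01) ≈ -40.00 dB

-40.0 dB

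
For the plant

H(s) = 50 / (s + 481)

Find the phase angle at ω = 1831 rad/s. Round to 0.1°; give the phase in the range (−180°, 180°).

-75.3°

Substitute s = j1831:
Numerator: 50 = 50 + j0
Denominator: (j1831) + 481 = 481 + j1831
|N| = √(50² + 0²) ≈ 50, ∠N ≈ 0.00°
|D| = √(481² + 1831²) ≈ 1893.1, ∠D ≈ 75.28°
∠H = 0.00° − 75.28° = -75.28°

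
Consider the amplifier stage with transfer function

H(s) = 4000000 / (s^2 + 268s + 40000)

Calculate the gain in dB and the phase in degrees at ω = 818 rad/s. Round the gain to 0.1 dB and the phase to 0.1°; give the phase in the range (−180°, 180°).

15.6 dB, -160.8°

At s = jω = j818:
quadratic: (j818)² + 268·j818 + 40000 = -629124 + j219224 → |·| ≈ 6.6623e+05, ∠ ≈ 160.79°
|H| = 4000000 / 6.6623e+05 ≈ 6.0039
Gain = 20 log₁₀(6.0039) ≈ 15.57 dB
∠H = 0.00° − 160.79° = -160.79°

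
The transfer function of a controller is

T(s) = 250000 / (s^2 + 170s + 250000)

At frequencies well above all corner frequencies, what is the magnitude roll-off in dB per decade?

-40 dB/decade

Each pole contributes −20 dB/decade at high frequency; each zero contributes +20 dB/decade.
Net: 0 zero(s) − 2 pole(s) → -40 dB/decade.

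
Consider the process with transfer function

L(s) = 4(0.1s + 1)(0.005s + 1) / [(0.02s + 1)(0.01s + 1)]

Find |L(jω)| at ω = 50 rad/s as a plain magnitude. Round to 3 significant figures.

At ω = 50 rad/s:
zero (1 + j50·0.1) = 1 + j5 → |·| ≈ 5.099, ∠ ≈ 78.69°
zero (1 + j50·0.005) = 1 + j0.25 → |·| ≈ 1.0308, ∠ ≈ 14.04°
pole (1 + j50·0.02) = 1 + j1 → |·| ≈ 1.4142, ∠ ≈ 45.00°
pole (1 + j50·0.01) = 1 + j0.5 → |·| ≈ 1.118, ∠ ≈ 26.57°
|L| = 4 · 5.099 · 1.0308 / (1.4142 · 1.118) ≈ 13.297

13.3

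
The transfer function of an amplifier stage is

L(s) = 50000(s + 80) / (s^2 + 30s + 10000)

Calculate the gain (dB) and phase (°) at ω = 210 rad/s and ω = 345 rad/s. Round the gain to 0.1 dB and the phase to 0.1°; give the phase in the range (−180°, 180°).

ω = 210: 50.2 dB, -100.4°; ω = 345: 44.2 dB, -97.6°

At s = jω = j210:
zero (s+80): 80 + j210 → |·| = √(80²+210²) = √50500 ≈ 224.72, ∠ = arctan(210/80) ≈ 69.15°
quadratic: (j210)² + 30·j210 + 10000 = -34100 + j6300 → |·| ≈ 34677, ∠ ≈ 169.53°
|L| = 50000 · 224.72 / 34677 ≈ 324.02
Gain = 20 log₁₀(324.02) ≈ 50.21 dB
∠L = 69.15° − 169.53° = -100.38°

At s = jω = j345:
zero (s+80): 80 + j345 → |·| = √(80²+345²) = √125425 ≈ 354.15, ∠ = arctan(345/80) ≈ 76.94°
quadratic: (j345)² + 30·j345 + 10000 = -109025 + j10350 → |·| ≈ 1.0952e+05, ∠ ≈ 174.58°
|L| = 50000 · 354.15 / 1.0952e+05 ≈ 161.68
Gain = 20 log₁₀(161.68) ≈ 44.17 dB
∠L = 76.94° − 174.58° = -97.64°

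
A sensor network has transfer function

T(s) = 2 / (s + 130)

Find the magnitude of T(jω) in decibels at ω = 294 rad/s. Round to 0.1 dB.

-44.1 dB

At s = jω = j294:
pole (s+130): 130 + j294 → |·| = √(130²+294²) = √103336 ≈ 321.46, ∠ = arctan(294/130) ≈ 66.15°
|T| = 2 / 321.46 ≈ 0.0062216
Gain = 20 log₁₀(0.0062216) ≈ -44.12 dB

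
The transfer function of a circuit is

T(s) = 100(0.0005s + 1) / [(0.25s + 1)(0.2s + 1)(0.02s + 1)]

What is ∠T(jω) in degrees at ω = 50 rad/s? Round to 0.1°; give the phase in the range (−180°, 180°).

At ω = 50 rad/s:
zero (1 + j50·0.0005) = 1 + j0.025 → |·| ≈ 1.0003, ∠ ≈ 1.43°
pole (1 + j50·0.25) = 1 + j12.5 → |·| ≈ 12.54, ∠ ≈ 85.43°
pole (1 + j50·0.2) = 1 + j10 → |·| ≈ 10.05, ∠ ≈ 84.29°
pole (1 + j50·0.02) = 1 + j1 → |·| ≈ 1.4142, ∠ ≈ 45.00°
∠T = (1.43°) − (85.43° + 84.29° + 45.00°) = -213.29° ≡ 146.71° (principal value)

146.7°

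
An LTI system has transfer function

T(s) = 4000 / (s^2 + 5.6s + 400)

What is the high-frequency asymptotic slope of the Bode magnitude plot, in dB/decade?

Each pole contributes −20 dB/decade at high frequency; each zero contributes +20 dB/decade.
Net: 0 zero(s) − 2 pole(s) → -40 dB/decade.

-40 dB/decade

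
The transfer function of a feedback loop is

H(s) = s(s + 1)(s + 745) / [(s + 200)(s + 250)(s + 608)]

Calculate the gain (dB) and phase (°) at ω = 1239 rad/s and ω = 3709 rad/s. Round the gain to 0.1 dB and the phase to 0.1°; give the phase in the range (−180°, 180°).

ω = 1239: 0.1 dB, 15.7°; ω = 3709: 0.0 dB, 4.9°

At s = jω = j1239:
zero (s+1): 1 + j1239 → |·| = √(1²+1239²) = √1535122 ≈ 1239, ∠ = arctan(1239/1) ≈ 89.95°
zero (s+745): 745 + j1239 → |·| = √(745²+1239²) = √2090146 ≈ 1445.7, ∠ = arctan(1239/745) ≈ 58.98°
zero at origin: s = j1239 → |·| = 1239, ∠ = 90.00°
pole (s+200): 200 + j1239 → |·| = √(200²+1239²) = √1575121 ≈ 1255, ∠ = arctan(1239/200) ≈ 80.83°
pole (s+250): 250 + j1239 → |·| = √(250²+1239²) = √1597621 ≈ 1264, ∠ = arctan(1239/250) ≈ 78.59°
pole (s+608): 608 + j1239 → |·| = √(608²+1239²) = √1904785 ≈ 1380.1, ∠ = arctan(1239/608) ≈ 63.86°
|H| = 1 · 2.2193e+09 / 2.1893e+09 ≈ 1.0137
Gain = 20 log₁₀(1.0137) ≈ 0.12 dB
∠H = 238.93° − 223.28° = 15.65°

At s = jω = j3709:
zero (s+1): 1 + j3709 → |·| = √(1²+3709²) = √13756682 ≈ 3709, ∠ = arctan(3709/1) ≈ 89.98°
zero (s+745): 745 + j3709 → |·| = √(745²+3709²) = √14311706 ≈ 3783.1, ∠ = arctan(3709/745) ≈ 78.64°
zero at origin: s = j3709 → |·| = 3709, ∠ = 90.00°
pole (s+200): 200 + j3709 → |·| = √(200²+3709²) = √13796681 ≈ 3714.4, ∠ = arctan(3709/200) ≈ 86.91°
pole (s+250): 250 + j3709 → |·| = √(250²+3709²) = √13819181 ≈ 3717.4, ∠ = arctan(3709/250) ≈ 86.14°
pole (s+608): 608 + j3709 → |·| = √(608²+3709²) = √14126345 ≈ 3758.5, ∠ = arctan(3709/608) ≈ 80.69°
|H| = 1 · 5.2043e+10 / 5.1897e+10 ≈ 1.0028
Gain = 20 log₁₀(1.0028) ≈ 0.02 dB
∠H = 258.62° − 253.74° = 4.88°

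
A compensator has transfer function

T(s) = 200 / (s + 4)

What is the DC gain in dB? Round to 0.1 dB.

34.0 dB

T(0) = 200 / 4 = 50
20 log₁₀(50) ≈ 33.98 dB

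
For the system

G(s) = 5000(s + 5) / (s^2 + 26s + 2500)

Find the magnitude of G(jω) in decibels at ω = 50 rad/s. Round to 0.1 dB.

At s = jω = j50:
zero (s+5): 5 + j50 → |·| = √(5²+50²) = √2525 ≈ 50.249, ∠ = arctan(50/5) ≈ 84.29°
quadratic: (j50)² + 26·j50 + 2500 = 0 + j1300 → |·| ≈ 1300, ∠ ≈ 90.00°
|G| = 5000 · 50.249 / 1300 ≈ 193.27
Gain = 20 log₁₀(193.27) ≈ 45.72 dB

45.7 dB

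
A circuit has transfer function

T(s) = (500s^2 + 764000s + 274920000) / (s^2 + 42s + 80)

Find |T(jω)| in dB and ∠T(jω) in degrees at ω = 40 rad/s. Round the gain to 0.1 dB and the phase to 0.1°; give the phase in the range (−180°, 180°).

Substitute s = j40:
Numerator: 500(j40)^2 + 764000(j40) + 274920000 = 274120000 + j30560000
Denominator: (j40)^2 + 42(j40) + 80 = -1520 + j1680
|N| = √(274120000² + 30560000²) ≈ 2.7582e+08, ∠N ≈ 6.36°
|D| = √(1520² + 1680²) ≈ 2265.6, ∠D ≈ 132.14°
|T| = 2.7582e+08 / 2265.6 ≈ 1.2174e+05
Gain = 20 log₁₀(1.2174e+05) ≈ 101.71 dB
∠T = 6.36° − 132.14° = -125.78°

101.7 dB, -125.8°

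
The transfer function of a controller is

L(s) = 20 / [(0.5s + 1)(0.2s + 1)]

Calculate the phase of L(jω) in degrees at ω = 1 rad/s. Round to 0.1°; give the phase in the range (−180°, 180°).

-37.9°

At ω = 1 rad/s:
pole (1 + j1·0.5) = 1 + j0.5 → |·| ≈ 1.118, ∠ ≈ 26.57°
pole (1 + j1·0.2) = 1 + j0.2 → |·| ≈ 1.0198, ∠ ≈ 11.31°
∠L = (0°) − (26.57° + 11.31°) = -37.88°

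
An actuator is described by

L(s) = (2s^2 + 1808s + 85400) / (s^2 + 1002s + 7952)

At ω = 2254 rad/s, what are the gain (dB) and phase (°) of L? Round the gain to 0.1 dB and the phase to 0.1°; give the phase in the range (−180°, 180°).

5.8 dB, 2.0°

Substitute s = j2254:
Numerator: 2(j2254)^2 + 1808(j2254) + 85400 = -10075632 + j4075232
Denominator: (j2254)^2 + 1002(j2254) + 7952 = -5072564 + j2258508
|N| = √(10075632² + 4075232²) ≈ 1.0869e+07, ∠N ≈ 157.98°
|D| = √(5072564² + 2258508²) ≈ 5.5526e+06, ∠D ≈ 156.00°
|L| = 1.0869e+07 / 5.5526e+06 ≈ 1.9575
Gain = 20 log₁₀(1.9575) ≈ 5.83 dB
∠L = 157.98° − 156.00° = 1.98°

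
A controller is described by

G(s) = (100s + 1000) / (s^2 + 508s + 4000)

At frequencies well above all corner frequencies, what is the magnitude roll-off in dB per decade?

Each pole contributes −20 dB/decade at high frequency; each zero contributes +20 dB/decade.
Net: 1 zero(s) − 2 pole(s) → -20 dB/decade.

-20 dB/decade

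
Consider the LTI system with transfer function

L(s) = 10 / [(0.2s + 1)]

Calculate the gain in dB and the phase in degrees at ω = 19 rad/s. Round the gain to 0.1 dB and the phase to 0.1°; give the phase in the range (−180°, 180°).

At ω = 19 rad/s:
pole (1 + j19·0.2) = 1 + j3.8 → |·| ≈ 3.9294, ∠ ≈ 75.26°
|L| = 10 · 1 / (3.9294) ≈ 2.5449
Gain = 20 log₁₀(2.5449) ≈ 8.11 dB
∠L = (0°) − (75.26°) = -75.26°

8.1 dB, -75.3°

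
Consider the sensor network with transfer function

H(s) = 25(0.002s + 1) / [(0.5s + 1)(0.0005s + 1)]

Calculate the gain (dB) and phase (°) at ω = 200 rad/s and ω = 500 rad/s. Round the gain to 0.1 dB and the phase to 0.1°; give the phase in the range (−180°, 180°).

At ω = 200 rad/s:
zero (1 + j200·0.002) = 1 + j0.4 → |·| ≈ 1.077, ∠ ≈ 21.80°
pole (1 + j200·0.5) = 1 + j100 → |·| ≈ 100, ∠ ≈ 89.43°
pole (1 + j200·0.0005) = 1 + j0.1 → |·| ≈ 1.005, ∠ ≈ 5.71°
|H| = 25 · 1.077 / (100 · 1.005) ≈ 0.26791
Gain = 20 log₁₀(0.26791) ≈ -11.44 dB
∠H = (21.80°) − (89.43° + 5.71°) = -73.34°

At ω = 500 rad/s:
zero (1 + j500·0.002) = 1 + j1 → |·| ≈ 1.4142, ∠ ≈ 45.00°
pole (1 + j500·0.5) = 1 + j250 → |·| ≈ 250, ∠ ≈ 89.77°
pole (1 + j500·0.0005) = 1 + j0.25 → |·| ≈ 1.0308, ∠ ≈ 14.04°
|H| = 25 · 1.4142 / (250 · 1.0308) ≈ 0.13719
Gain = 20 log₁₀(0.13719) ≈ -17.25 dB
∠H = (45.00°) − (89.77° + 14.04°) = -58.81°

ω = 200: -11.4 dB, -73.3°; ω = 500: -17.3 dB, -58.8°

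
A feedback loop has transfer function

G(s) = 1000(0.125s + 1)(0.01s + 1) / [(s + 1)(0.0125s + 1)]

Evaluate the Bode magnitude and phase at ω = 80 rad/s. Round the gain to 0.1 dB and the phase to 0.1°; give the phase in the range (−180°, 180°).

41.1 dB, -11.3°

At ω = 80 rad/s:
zero (1 + j80·0.125) = 1 + j10 → |·| ≈ 10.05, ∠ ≈ 84.29°
zero (1 + j80·0.01) = 1 + j0.8 → |·| ≈ 1.2806, ∠ ≈ 38.66°
pole (1 + j80·1) = 1 + j80 → |·| ≈ 80.006, ∠ ≈ 89.28°
pole (1 + j80·0.0125) = 1 + j1 → |·| ≈ 1.4142, ∠ ≈ 45.00°
|G| = 1000 · 10.05 · 1.2806 / (80.006 · 1.4142) ≈ 113.75
Gain = 20 log₁₀(113.75) ≈ 41.12 dB
∠G = (84.29° + 38.66°) − (89.28° + 45.00°) = -11.33°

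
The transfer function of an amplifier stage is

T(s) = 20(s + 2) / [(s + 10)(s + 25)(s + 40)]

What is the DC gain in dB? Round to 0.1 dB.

T(0) = 20·2 / (10·25·40) = 0.004
20 log₁₀(0.004) ≈ -47.96 dB

-48.0 dB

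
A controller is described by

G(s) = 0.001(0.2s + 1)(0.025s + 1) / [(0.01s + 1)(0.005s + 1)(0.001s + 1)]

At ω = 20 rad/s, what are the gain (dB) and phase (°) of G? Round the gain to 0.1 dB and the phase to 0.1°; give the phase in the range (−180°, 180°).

At ω = 20 rad/s:
zero (1 + j20·0.2) = 1 + j4 → |·| ≈ 4.1231, ∠ ≈ 75.96°
zero (1 + j20·0.025) = 1 + j0.5 → |·| ≈ 1.118, ∠ ≈ 26.57°
pole (1 + j20·0.01) = 1 + j0.2 → |·| ≈ 1.0198, ∠ ≈ 11.31°
pole (1 + j20·0.005) = 1 + j0.1 → |·| ≈ 1.005, ∠ ≈ 5.71°
pole (1 + j20·0.001) = 1 + j0.02 → |·| ≈ 1.0002, ∠ ≈ 1.15°
|G| = 0.001 · 4.1231 · 1.118 / (1.0198 · 1.005 · 1.0002) ≈ 0.0044967
Gain = 20 log₁₀(0.0044967) ≈ -46.94 dB
∠G = (75.96° + 26.57°) − (11.31° + 5.71° + 1.15°) = 84.36°

-46.9 dB, 84.4°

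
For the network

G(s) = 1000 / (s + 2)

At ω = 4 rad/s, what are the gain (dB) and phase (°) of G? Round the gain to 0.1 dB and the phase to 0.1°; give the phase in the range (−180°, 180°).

At s = jω = j4:
pole (s+2): 2 + j4 → |·| = √(2²+4²) = √20 ≈ 4.4721, ∠ = arctan(4/2) ≈ 63.43°
|G| = 1000 / 4.4721 ≈ 223.61
Gain = 20 log₁₀(223.61) ≈ 46.99 dB
∠G = 0.00° − 63.43° = -63.43°

47.0 dB, -63.4°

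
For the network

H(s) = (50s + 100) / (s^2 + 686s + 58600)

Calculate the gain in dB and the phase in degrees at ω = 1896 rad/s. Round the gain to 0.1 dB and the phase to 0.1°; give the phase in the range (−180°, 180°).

Substitute s = j1896:
Numerator: 50(j1896) + 100 = 100 + j94800
Denominator: (j1896)^2 + 686(j1896) + 58600 = -3536216 + j1300656
|N| = √(100² + 94800²) ≈ 94800, ∠N ≈ 89.94°
|D| = √(3536216² + 1300656²) ≈ 3.7678e+06, ∠D ≈ 159.81°
|H| = 94800 / 3.7678e+06 ≈ 0.025161
Gain = 20 log₁₀(0.025161) ≈ -31.99 dB
∠H = 89.94° − 159.81° = -69.87°

-32.0 dB, -69.9°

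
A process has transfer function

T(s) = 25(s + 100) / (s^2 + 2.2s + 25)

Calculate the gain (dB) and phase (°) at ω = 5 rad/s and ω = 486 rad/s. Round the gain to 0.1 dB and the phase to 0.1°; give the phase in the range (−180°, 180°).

At s = jω = j5:
zero (s+100): 100 + j5 → |·| = √(100²+5²) = √10025 ≈ 100.12, ∠ = arctan(5/100) ≈ 2.86°
quadratic: (j5)² + 2.2·j5 + 25 = 0 + j11 → |·| ≈ 11, ∠ ≈ 90.00°
|T| = 25 · 100.12 / 11 ≈ 227.55
Gain = 20 log₁₀(227.55) ≈ 47.14 dB
∠T = 2.86° − 90.00° = -87.14°

At s = jω = j486:
zero (s+100): 100 + j486 → |·| = √(100²+486²) = √246196 ≈ 496.18, ∠ = arctan(486/100) ≈ 78.37°
quadratic: (j486)² + 2.2·j486 + 25 = -236171 + j1069.2 → |·| ≈ 2.3617e+05, ∠ ≈ 179.74°
|T| = 25 · 496.18 / 2.3617e+05 ≈ 0.052524
Gain = 20 log₁₀(0.052524) ≈ -25.59 dB
∠T = 78.37° − 179.74° = -101.37°

ω = 5: 47.1 dB, -87.1°; ω = 486: -25.6 dB, -101.4°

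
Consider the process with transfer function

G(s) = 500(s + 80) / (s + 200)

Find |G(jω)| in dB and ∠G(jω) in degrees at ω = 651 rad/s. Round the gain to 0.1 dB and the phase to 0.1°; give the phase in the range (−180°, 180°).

53.7 dB, 10.1°

At s = jω = j651:
zero (s+80): 80 + j651 → |·| = √(80²+651²) = √430201 ≈ 655.9, ∠ = arctan(651/80) ≈ 82.99°
pole (s+200): 200 + j651 → |·| = √(200²+651²) = √463801 ≈ 681.03, ∠ = arctan(651/200) ≈ 72.92°
|G| = 500 · 655.9 / 681.03 ≈ 481.55
Gain = 20 log₁₀(481.55) ≈ 53.65 dB
∠G = 82.99° − 72.92° = 10.07°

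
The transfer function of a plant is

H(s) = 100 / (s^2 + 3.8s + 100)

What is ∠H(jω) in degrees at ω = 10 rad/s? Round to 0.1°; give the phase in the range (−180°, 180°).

At s = jω = j10:
quadratic: (j10)² + 3.8·j10 + 100 = 0 + j38 → |·| ≈ 38, ∠ ≈ 90.00°
∠H = 0.00° − 90.00° = -90.00°

-90.0°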